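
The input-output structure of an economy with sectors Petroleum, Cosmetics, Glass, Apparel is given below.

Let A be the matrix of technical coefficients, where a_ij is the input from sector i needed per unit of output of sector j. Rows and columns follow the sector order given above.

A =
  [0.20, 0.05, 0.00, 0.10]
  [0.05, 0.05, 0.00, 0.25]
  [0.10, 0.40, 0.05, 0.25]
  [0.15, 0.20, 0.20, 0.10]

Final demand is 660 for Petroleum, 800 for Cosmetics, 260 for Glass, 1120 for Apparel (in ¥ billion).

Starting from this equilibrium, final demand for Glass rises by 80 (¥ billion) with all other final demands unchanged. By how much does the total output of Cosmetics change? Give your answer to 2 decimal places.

I − A =
  [   0.80    -0.05     0.00    -0.10]
  [  -0.05     0.95     0.00    -0.25]
  [  -0.10    -0.40     0.95    -0.25]
  [  -0.15    -0.20    -0.20     0.90]
Compute the cofactors C_ij = (−1)^(i+j)·(3×3 minor ij) of I−A; the adjugate is their transpose:
adj(I−A) = Cᵀ =
  [ 0.697250   0.067250   0.021500   0.102125]
  [ 0.080875   0.627750   0.041000   0.194750]
  [ 0.151625   0.330375   0.624625   0.282125]
  [ 0.167875   0.224125   0.151500   0.719625]
det(I−A) = Σ_j (I−A)_1j·C_1j = (0.80)(0.697250) + (-0.05)(0.080875) + (0.00)(0.151625) + (-0.10)(0.167875) = 0.53696875
(I − A)⁻¹ = adj(I−A) / det(I−A) ≈
  [   1.2985     0.1252     0.0400     0.1902]
  [   0.1506     1.1691     0.0764     0.3627]
  [   0.2824     0.6153     1.1632     0.5254]
  [   0.3126     0.4174     0.2821     1.3402]
Δx = (I − A)⁻¹ Δd with Δd having +80 in the Glass component and 0 elsewhere.
So Δx_C = L_CG · (+80), where L_CG = adj(I−A)_CG / det(I−A) = 0.041000 / 0.53696875.
Δx_C = 0.041000 × (+80) / 0.53696875 = 3.28 / 0.53696875 ≈ 6.11.

Δx_C = 6.11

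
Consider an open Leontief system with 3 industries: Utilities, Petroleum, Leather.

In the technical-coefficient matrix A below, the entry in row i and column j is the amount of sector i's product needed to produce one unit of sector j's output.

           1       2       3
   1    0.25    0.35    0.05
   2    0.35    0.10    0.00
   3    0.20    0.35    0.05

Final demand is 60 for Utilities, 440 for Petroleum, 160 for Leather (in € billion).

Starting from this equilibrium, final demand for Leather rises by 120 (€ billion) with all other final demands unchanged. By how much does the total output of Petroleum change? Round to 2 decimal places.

I − A =
  [   0.75    -0.35    -0.05]
  [  -0.35     0.90     0.00]
  [  -0.20    -0.35     0.95]
Cofactors of I−A, C_ij = (−1)^(i+j)·(minor ij) (rows/columns in the sector order above):
  C_11 = (0.90)(0.95) − (0.00)(-0.35) = 0.8550
  C_12 = −[(-0.35)(0.95) − (0.00)(-0.20)] = 0.3325
  C_13 = (-0.35)(-0.35) − (0.90)(-0.20) = 0.3025
  C_21 = −[(-0.35)(0.95) − (-0.05)(-0.35)] = 0.3500
  C_22 = (0.75)(0.95) − (-0.05)(-0.20) = 0.7025
  C_23 = −[(0.75)(-0.35) − (-0.35)(-0.20)] = 0.3325
  C_31 = (-0.35)(0.00) − (-0.05)(0.90) = 0.0450
  C_32 = −[(0.75)(0.00) − (-0.05)(-0.35)] = 0.0175
  C_33 = (0.75)(0.90) − (-0.35)(-0.35) = 0.5525
det(I−A) = Σ_j (I−A)_1j·C_1j = (0.75)(0.8550) + (-0.35)(0.3325) + (-0.05)(0.3025) = 0.50975
adj(I−A) = Cᵀ =
  [ 0.8550   0.3500   0.0450]
  [ 0.3325   0.7025   0.0175]
  [ 0.3025   0.3325   0.5525]
(I − A)⁻¹ = adj(I−A) / det(I−A) ≈
  [   1.6773     0.6866     0.0883]
  [   0.6523     1.3781     0.0343]
  [   0.5934     0.6523     1.0839]
Δx = (I − A)⁻¹ Δd with Δd having +120 in the Leather component and 0 elsewhere.
So Δx_2 = L_23 · (+120), where L_23 = adj(I−A)_23 / det(I−A) = 0.0175 / 0.50975.
Δx_2 = 0.0175 × (+120) / 0.50975 = 2.10 / 0.50975 ≈ 4.12.

Δx_2 = 4.12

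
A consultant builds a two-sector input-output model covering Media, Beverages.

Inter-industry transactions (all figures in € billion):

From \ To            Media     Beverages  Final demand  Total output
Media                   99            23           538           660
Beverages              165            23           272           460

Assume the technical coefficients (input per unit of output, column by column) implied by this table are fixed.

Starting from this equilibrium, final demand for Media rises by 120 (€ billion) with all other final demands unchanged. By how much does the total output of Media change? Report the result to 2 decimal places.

Δx_1 = 143.40

Technical coefficients a_ij = z_ij / X_j:
  a_11 = 99/660 = 0.15, a_21 = 165/660 = 0.25
  a_12 = 23/460 = 0.05, a_22 = 23/460 = 0.05
I − A =
  [   0.85    -0.05]
  [  -0.25     0.95]
det(I−A) = (0.85)(0.95) − (-0.05)(-0.25) = 0.7950
adj(I−A) = [[0.95, 0.05], [0.25, 0.85]]
(I − A)⁻¹ = adj(I−A) / det(I−A) ≈
  [   1.1950     0.0629]
  [   0.3145     1.0692]
Δx = (I − A)⁻¹ Δd with Δd having +120 in the Media component and 0 elsewhere.
So Δx_1 = L_11 · (+120), where L_11 = adj(I−A)_11 / det(I−A) = 0.95 / 0.7950.
Δx_1 = 0.95 × (+120) / 0.7950 = 114.00 / 0.7950 ≈ 143.40.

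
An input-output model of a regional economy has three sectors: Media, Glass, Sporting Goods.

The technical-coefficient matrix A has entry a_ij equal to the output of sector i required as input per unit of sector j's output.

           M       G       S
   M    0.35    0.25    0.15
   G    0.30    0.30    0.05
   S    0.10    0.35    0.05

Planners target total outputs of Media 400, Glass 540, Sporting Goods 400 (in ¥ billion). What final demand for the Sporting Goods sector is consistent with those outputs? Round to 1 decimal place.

I − A =
  [   0.65    -0.25    -0.15]
  [  -0.30     0.70    -0.05]
  [  -0.10    -0.35     0.95]
d = (I − A) x:
  d_M = (+0.65)·400 + (-0.25)·540 + (-0.15)·400 = 65.0
  d_G = (-0.30)·400 + (+0.70)·540 + (-0.05)·400 = 238.0
  d_S = (-0.10)·400 + (-0.35)·540 + (+0.95)·400 = 151.0

d_S = 151.0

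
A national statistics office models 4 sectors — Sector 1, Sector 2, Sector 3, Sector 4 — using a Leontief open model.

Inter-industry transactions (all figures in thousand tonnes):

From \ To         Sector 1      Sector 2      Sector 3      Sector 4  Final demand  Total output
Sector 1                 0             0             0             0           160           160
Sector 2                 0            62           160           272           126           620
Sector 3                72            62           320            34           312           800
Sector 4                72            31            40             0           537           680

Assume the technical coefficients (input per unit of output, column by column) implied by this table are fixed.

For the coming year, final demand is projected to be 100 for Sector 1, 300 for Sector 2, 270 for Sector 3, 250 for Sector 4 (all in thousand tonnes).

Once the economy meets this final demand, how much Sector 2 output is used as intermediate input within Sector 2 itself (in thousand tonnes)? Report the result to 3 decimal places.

Technical coefficients a_ij = z_ij / X_j:
  a_11 = 0/160 = 0.00, a_21 = 0/160 = 0.00, a_31 = 72/160 = 0.45, a_41 = 72/160 = 0.45
  a_12 = 0/620 = 0.00, a_22 = 62/620 = 0.10, a_32 = 62/620 = 0.10, a_42 = 31/620 = 0.05
  a_13 = 0/800 = 0.00, a_23 = 160/800 = 0.20, a_33 = 320/800 = 0.40, a_43 = 40/800 = 0.05
  a_14 = 0/680 = 0.00, a_24 = 272/680 = 0.40, a_34 = 34/680 = 0.05, a_44 = 0/680 = 0.00
I − A =
  [   1.00     0.00     0.00     0.00]
  [   0.00     0.90    -0.20    -0.40]
  [  -0.45    -0.10     0.60    -0.05]
  [  -0.45    -0.05    -0.05     1.00]
Compute the cofactors C_ij = (−1)^(i+j)·(3×3 minor ij) of I−A; the adjugate is their transpose:
adj(I−A) = Cᵀ =
  [ 0.50325   0.00000   0.00000   0.00000]
  [ 0.21150   0.59750   0.22000   0.25000]
  [ 0.43425   0.10250   0.88000   0.08500]
  [ 0.25875   0.03500   0.05500   0.52000]
det(I−A) = Σ_j (I−A)_1j·C_1j = (1.00)(0.50325) + (0.00)(0.21150) + (0.00)(0.43425) + (0.00)(0.25875) = 0.50325
(I − A)⁻¹ = adj(I−A) / det(I−A) ≈
  [   1.0000     0.0000     0.0000     0.0000]
  [   0.4203     1.1873     0.4372     0.4968]
  [   0.8629     0.2037     1.7486     0.1689]
  [   0.5142     0.0695     0.1093     1.0333]
First solve x = (I − A)⁻¹ d = adj(I−A)·d / det(I−A); in particular x_2 = (0.21150·100 + 0.59750·300 + 0.22000·270 + 0.25000·250) / 0.50325 = 322.30 / 0.50325 ≈ 640.43716.
Intermediate flow from 2 to 2: z_22 = a_22 · x_2 = 0.10 × 322.30 / 0.50325 = 32.23 / 0.50325 ≈ 64.044.

z_22 = 64.044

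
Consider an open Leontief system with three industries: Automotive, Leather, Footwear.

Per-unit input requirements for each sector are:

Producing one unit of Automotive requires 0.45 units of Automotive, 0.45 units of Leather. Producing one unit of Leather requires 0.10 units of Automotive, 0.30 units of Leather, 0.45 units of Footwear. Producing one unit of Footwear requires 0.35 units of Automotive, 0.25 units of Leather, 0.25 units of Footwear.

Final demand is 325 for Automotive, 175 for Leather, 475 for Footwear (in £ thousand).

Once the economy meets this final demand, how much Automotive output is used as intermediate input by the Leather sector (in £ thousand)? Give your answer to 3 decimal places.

z_AL = 263.395

I − A =
  [   0.55    -0.10    -0.35]
  [  -0.45     0.70    -0.25]
  [   0.00    -0.45     0.75]
Cofactors of I−A, C_ij = (−1)^(i+j)·(minor ij) (rows/columns in the sector order above):
  C_11 = (0.70)(0.75) − (-0.25)(-0.45) = 0.4125
  C_12 = −[(-0.45)(0.75) − (-0.25)(0.00)] = 0.3375
  C_13 = (-0.45)(-0.45) − (0.70)(0.00) = 0.2025
  C_21 = −[(-0.10)(0.75) − (-0.35)(-0.45)] = 0.2325
  C_22 = (0.55)(0.75) − (-0.35)(0.00) = 0.4125
  C_23 = −[(0.55)(-0.45) − (-0.10)(0.00)] = 0.2475
  C_31 = (-0.10)(-0.25) − (-0.35)(0.70) = 0.2700
  C_32 = −[(0.55)(-0.25) − (-0.35)(-0.45)] = 0.2950
  C_33 = (0.55)(0.70) − (-0.10)(-0.45) = 0.3400
det(I−A) = Σ_j (I−A)_1j·C_1j = (0.55)(0.4125) + (-0.10)(0.3375) + (-0.35)(0.2025) = 0.12225
adj(I−A) = Cᵀ =
  [ 0.4125   0.2325   0.2700]
  [ 0.3375   0.4125   0.2950]
  [ 0.2025   0.2475   0.3400]
(I − A)⁻¹ = adj(I−A) / det(I−A) ≈
  [   3.3742     1.9018     2.2086]
  [   2.7607     3.3742     2.4131]
  [   1.6564     2.0245     2.7812]
First solve x = (I − A)⁻¹ d = adj(I−A)·d / det(I−A); in particular x_L = (0.3375·325 + 0.4125·175 + 0.2950·475) / 0.12225 = 322.00 / 0.12225 ≈ 2633.94683.
Intermediate flow from A to L: z_AL = a_AL · x_L = 0.10 × 322.00 / 0.12225 = 32.20 / 0.12225 ≈ 263.395.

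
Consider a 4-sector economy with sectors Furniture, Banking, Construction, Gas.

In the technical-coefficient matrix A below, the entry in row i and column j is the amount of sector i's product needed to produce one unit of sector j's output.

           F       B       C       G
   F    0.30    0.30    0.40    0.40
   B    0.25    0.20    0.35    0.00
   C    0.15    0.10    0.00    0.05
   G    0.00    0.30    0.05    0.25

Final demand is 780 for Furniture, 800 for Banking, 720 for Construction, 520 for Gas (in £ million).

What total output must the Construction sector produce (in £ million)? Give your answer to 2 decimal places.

x_C = 1892.30

I − A =
  [   0.70    -0.30    -0.40    -0.40]
  [  -0.25     0.80    -0.35     0.00]
  [  -0.15    -0.10     1.00    -0.05]
  [   0.00    -0.30    -0.05     0.75]
Compute the cofactors C_ij = (−1)^(i+j)·(3×3 minor ij) of I−A; the adjugate is their transpose:
adj(I−A) = Cᵀ =
  [ 0.56650   0.38225   0.37675   0.32725]
  [ 0.22625   0.47525   0.26375   0.13825]
  [ 0.11250   0.11475   0.33375   0.08225]
  [ 0.09800   0.19775   0.12775   0.38675]
det(I−A) = Σ_j (I−A)_1j·C_1j = (0.70)(0.56650) + (-0.30)(0.22625) + (-0.40)(0.11250) + (-0.40)(0.09800) = 0.244475
(I − A)⁻¹ = adj(I−A) / det(I−A) ≈
  [   2.3172     1.5636     1.5411     1.3386]
  [   0.9255     1.9440     1.0788     0.5655]
  [   0.4602     0.4694     1.3652     0.3364]
  [   0.4009     0.8089     0.5225     1.5820]
x = (I − A)⁻¹ d = adj(I−A)·d / det(I−A), with det(I−A) = 0.244475:
  x_F = (0.56650·780 + 0.38225·800 + 0.37675·720 + 0.32725·520) / 0.244475 = 1189.10 / 0.244475 ≈ 4863.89
  x_B = (0.22625·780 + 0.47525·800 + 0.26375·720 + 0.13825·520) / 0.244475 = 818.465 / 0.244475 ≈ 3347.85
  x_C = (0.11250·780 + 0.11475·800 + 0.33375·720 + 0.08225·520) / 0.244475 = 462.62 / 0.244475 ≈ 1892.30
  x_G = (0.09800·780 + 0.19775·800 + 0.12775·720 + 0.38675·520) / 0.244475 = 527.73 / 0.244475 ≈ 2158.63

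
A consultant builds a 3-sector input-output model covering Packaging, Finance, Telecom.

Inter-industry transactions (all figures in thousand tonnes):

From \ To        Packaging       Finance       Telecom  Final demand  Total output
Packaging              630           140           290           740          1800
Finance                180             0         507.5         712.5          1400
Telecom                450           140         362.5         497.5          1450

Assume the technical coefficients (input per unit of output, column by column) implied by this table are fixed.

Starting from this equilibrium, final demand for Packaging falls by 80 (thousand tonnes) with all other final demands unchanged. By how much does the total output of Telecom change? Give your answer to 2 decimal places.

Technical coefficients a_ij = z_ij / X_j:
  a_PP = 630/1800 = 0.35, a_FP = 180/1800 = 0.10, a_TP = 450/1800 = 0.25
  a_PF = 140/1400 = 0.10, a_FF = 0/1400 = 0.00, a_TF = 140/1400 = 0.10
  a_PT = 290/1450 = 0.20, a_FT = 507.5/1450 = 0.35, a_TT = 362.5/1450 = 0.25
I − A =
  [   0.65    -0.10    -0.20]
  [  -0.10     1.00    -0.35]
  [  -0.25    -0.10     0.75]
Cofactors of I−A, C_ij = (−1)^(i+j)·(minor ij) (rows/columns in the sector order above):
  C_11 = (1.00)(0.75) − (-0.35)(-0.10) = 0.7150
  C_12 = −[(-0.10)(0.75) − (-0.35)(-0.25)] = 0.1625
  C_13 = (-0.10)(-0.10) − (1.00)(-0.25) = 0.2600
  C_21 = −[(-0.10)(0.75) − (-0.20)(-0.10)] = 0.0950
  C_22 = (0.65)(0.75) − (-0.20)(-0.25) = 0.4375
  C_23 = −[(0.65)(-0.10) − (-0.10)(-0.25)] = 0.0900
  C_31 = (-0.10)(-0.35) − (-0.20)(1.00) = 0.2350
  C_32 = −[(0.65)(-0.35) − (-0.20)(-0.10)] = 0.2475
  C_33 = (0.65)(1.00) − (-0.10)(-0.10) = 0.6400
det(I−A) = Σ_j (I−A)_1j·C_1j = (0.65)(0.7150) + (-0.10)(0.1625) + (-0.20)(0.2600) = 0.3965
adj(I−A) = Cᵀ =
  [ 0.7150   0.0950   0.2350]
  [ 0.1625   0.4375   0.2475]
  [ 0.2600   0.0900   0.6400]
(I − A)⁻¹ = adj(I−A) / det(I−A) ≈
  [   1.8033     0.2396     0.5927]
  [   0.4098     1.1034     0.6242]
  [   0.6557     0.2270     1.6141]
Δx = (I − A)⁻¹ Δd with Δd having -80 in the Packaging component and 0 elsewhere.
So Δx_T = L_TP · (-80), where L_TP = adj(I−A)_TP / det(I−A) = 0.2600 / 0.3965.
Δx_T = 0.2600 × (-80) / 0.3965 = -20.80 / 0.3965 ≈ -52.46.

Δx_T = -52.46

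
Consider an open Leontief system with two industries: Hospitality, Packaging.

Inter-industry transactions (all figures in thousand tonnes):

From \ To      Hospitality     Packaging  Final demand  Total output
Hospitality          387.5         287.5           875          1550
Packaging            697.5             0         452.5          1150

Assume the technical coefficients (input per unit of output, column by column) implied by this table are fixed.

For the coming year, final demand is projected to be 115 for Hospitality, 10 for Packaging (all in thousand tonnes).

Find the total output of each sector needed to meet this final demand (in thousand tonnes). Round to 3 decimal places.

x_H = 184.314, x_P = 92.941

Technical coefficients a_ij = z_ij / X_j:
  a_HH = 387.5/1550 = 0.25, a_PH = 697.5/1550 = 0.45
  a_HP = 287.5/1150 = 0.25, a_PP = 0/1150 = 0.00
I − A =
  [   0.75    -0.25]
  [  -0.45     1.00]
det(I−A) = (0.75)(1.00) − (-0.25)(-0.45) = 0.6375
adj(I−A) = [[1.00, 0.25], [0.45, 0.75]]
(I − A)⁻¹ = adj(I−A) / det(I−A) ≈
  [   1.5686     0.3922]
  [   0.7059     1.1765]
x = (I − A)⁻¹ d = adj(I−A)·d / det(I−A), with det(I−A) = 0.6375:
  x_H = (1.00·115 + 0.25·10) / 0.6375 = 117.50 / 0.6375 ≈ 184.314
  x_P = (0.45·115 + 0.75·10) / 0.6375 = 59.25 / 0.6375 ≈ 92.941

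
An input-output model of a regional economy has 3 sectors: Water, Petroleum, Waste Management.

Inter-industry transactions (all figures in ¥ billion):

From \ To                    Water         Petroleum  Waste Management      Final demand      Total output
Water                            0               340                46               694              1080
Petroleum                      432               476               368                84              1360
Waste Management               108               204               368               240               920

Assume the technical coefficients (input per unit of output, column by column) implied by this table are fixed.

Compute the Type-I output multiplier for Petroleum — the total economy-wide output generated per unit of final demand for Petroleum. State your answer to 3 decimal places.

Technical coefficients a_ij = z_ij / X_j:
  a_11 = 0/1080 = 0.00, a_21 = 432/1080 = 0.40, a_31 = 108/1080 = 0.10
  a_12 = 340/1360 = 0.25, a_22 = 476/1360 = 0.35, a_32 = 204/1360 = 0.15
  a_13 = 46/920 = 0.05, a_23 = 368/920 = 0.40, a_33 = 368/920 = 0.40
I − A =
  [   1.00    -0.25    -0.05]
  [  -0.40     0.65    -0.40]
  [  -0.10    -0.15     0.60]
Cofactors of I−A, C_ij = (−1)^(i+j)·(minor ij) (rows/columns in the sector order above):
  C_11 = (0.65)(0.60) − (-0.40)(-0.15) = 0.3300
  C_12 = −[(-0.40)(0.60) − (-0.40)(-0.10)] = 0.2800
  C_13 = (-0.40)(-0.15) − (0.65)(-0.10) = 0.1250
  C_21 = −[(-0.25)(0.60) − (-0.05)(-0.15)] = 0.1575
  C_22 = (1.00)(0.60) − (-0.05)(-0.10) = 0.5950
  C_23 = −[(1.00)(-0.15) − (-0.25)(-0.10)] = 0.1750
  C_31 = (-0.25)(-0.40) − (-0.05)(0.65) = 0.1325
  C_32 = −[(1.00)(-0.40) − (-0.05)(-0.40)] = 0.4200
  C_33 = (1.00)(0.65) − (-0.25)(-0.40) = 0.5500
det(I−A) = Σ_j (I−A)_1j·C_1j = (1.00)(0.3300) + (-0.25)(0.2800) + (-0.05)(0.1250) = 0.25375
adj(I−A) = Cᵀ =
  [ 0.3300   0.1575   0.1325]
  [ 0.2800   0.5950   0.4200]
  [ 0.1250   0.1750   0.5500]
(I − A)⁻¹ = adj(I−A) / det(I−A) ≈
  [   1.3005     0.6207     0.5222]
  [   1.1034     2.3448     1.6552]
  [   0.4926     0.6897     2.1675]
The output multiplier for sector j is the column-j sum of the Leontief inverse (I − A)⁻¹ = adj(I−A) / det(I−A).
Column 2 of adj(I−A): (0.1575, 0.5950, 0.1750); det(I−A) = 0.25375.
m_2 = (0.1575 + 0.5950 + 0.1750) / 0.25375 = 0.9275 / 0.25375 ≈ 3.655.

m_2 = 3.655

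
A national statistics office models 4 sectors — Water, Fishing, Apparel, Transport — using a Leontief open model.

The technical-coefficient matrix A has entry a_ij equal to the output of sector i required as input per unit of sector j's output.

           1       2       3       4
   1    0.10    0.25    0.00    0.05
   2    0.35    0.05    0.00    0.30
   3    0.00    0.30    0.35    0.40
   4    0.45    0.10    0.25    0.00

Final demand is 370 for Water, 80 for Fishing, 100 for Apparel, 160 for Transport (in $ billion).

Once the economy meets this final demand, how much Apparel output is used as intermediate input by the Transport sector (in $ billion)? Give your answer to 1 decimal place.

z_34 = 272.7

I − A =
  [   0.90    -0.25     0.00    -0.05]
  [  -0.35     0.95     0.00    -0.30]
  [   0.00    -0.30     0.65    -0.40]
  [  -0.45    -0.10    -0.25     1.00]
Compute the cofactors C_ij = (−1)^(i+j)·(3×3 minor ij) of I−A; the adjugate is their transpose:
adj(I−A) = Cᵀ =
  [ 0.480500   0.144500   0.030625   0.079625]
  [ 0.280250   0.480375   0.071875   0.186875]
  [ 0.330500   0.344250   0.683625   0.393250]
  [ 0.326875   0.199125   0.191875   0.498875]
det(I−A) = Σ_j (I−A)_1j·C_1j = (0.90)(0.480500) + (-0.25)(0.280250) + (0.00)(0.330500) + (-0.05)(0.326875) = 0.34604375
(I − A)⁻¹ = adj(I−A) / det(I−A) ≈
  [   1.3886     0.4176     0.0885     0.2301]
  [   0.8099     1.3882     0.2077     0.5400]
  [   0.9551     0.9948     1.9755     1.1364]
  [   0.9446     0.5754     0.5545     1.4417]
First solve x = (I − A)⁻¹ d = adj(I−A)·d / det(I−A); in particular x_4 = (0.326875·370 + 0.199125·80 + 0.191875·100 + 0.498875·160) / 0.34604375 = 235.88125 / 0.34604375 ≈ 681.652.
Intermediate flow from 3 to 4: z_34 = a_34 · x_4 = 0.40 × 235.88125 / 0.34604375 = 94.3525 / 0.34604375 ≈ 272.7.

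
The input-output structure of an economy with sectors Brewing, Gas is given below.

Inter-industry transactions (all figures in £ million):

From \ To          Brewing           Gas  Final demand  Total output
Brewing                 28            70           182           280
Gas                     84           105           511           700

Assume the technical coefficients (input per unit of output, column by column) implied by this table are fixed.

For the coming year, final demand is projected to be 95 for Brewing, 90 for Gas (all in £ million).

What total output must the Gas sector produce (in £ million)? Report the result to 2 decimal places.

x_2 = 148.98

Technical coefficients a_ij = z_ij / X_j:
  a_11 = 28/280 = 0.10, a_21 = 84/280 = 0.30
  a_12 = 70/700 = 0.10, a_22 = 105/700 = 0.15
I − A =
  [   0.90    -0.10]
  [  -0.30     0.85]
det(I−A) = (0.90)(0.85) − (-0.10)(-0.30) = 0.7350
adj(I−A) = [[0.85, 0.10], [0.30, 0.90]]
(I − A)⁻¹ = adj(I−A) / det(I−A) ≈
  [   1.1565     0.1361]
  [   0.4082     1.2245]
x = (I − A)⁻¹ d = adj(I−A)·d / det(I−A), with det(I−A) = 0.7350:
  x_1 = (0.85·95 + 0.10·90) / 0.7350 = 89.75 / 0.7350 ≈ 122.11
  x_2 = (0.30·95 + 0.90·90) / 0.7350 = 109.50 / 0.7350 ≈ 148.98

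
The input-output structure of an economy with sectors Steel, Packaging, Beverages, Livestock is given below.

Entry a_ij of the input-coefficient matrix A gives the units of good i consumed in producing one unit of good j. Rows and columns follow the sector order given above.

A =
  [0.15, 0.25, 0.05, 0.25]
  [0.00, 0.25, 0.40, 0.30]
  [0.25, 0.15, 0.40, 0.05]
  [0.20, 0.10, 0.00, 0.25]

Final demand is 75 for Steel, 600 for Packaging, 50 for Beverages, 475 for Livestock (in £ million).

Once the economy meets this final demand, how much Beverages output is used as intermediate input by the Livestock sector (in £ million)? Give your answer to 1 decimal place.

z_BL = 57.5

I − A =
  [   0.85    -0.25    -0.05    -0.25]
  [   0.00     0.75    -0.40    -0.30]
  [  -0.25    -0.15     0.60    -0.05]
  [  -0.20    -0.10     0.00     0.75]
Compute the cofactors C_ij = (−1)^(i+j)·(3×3 minor ij) of I−A; the adjugate is their transpose:
adj(I−A) = Cᵀ =
  [ 0.272500   0.133375   0.111625   0.151625]
  [ 0.115000   0.342625   0.238000   0.191250]
  [ 0.149625   0.148000   0.400125   0.135750]
  [ 0.088000   0.081250   0.061500   0.297125]
det(I−A) = Σ_j (I−A)_1j·C_1j = (0.85)(0.272500) + (-0.25)(0.115000) + (-0.05)(0.149625) + (-0.25)(0.088000) = 0.17339375
(I − A)⁻¹ = adj(I−A) / det(I−A) ≈
  [   1.5716     0.7692     0.6438     0.8745]
  [   0.6632     1.9760     1.3726     1.1030]
  [   0.8629     0.8535     2.3076     0.7829]
  [   0.5075     0.4686     0.3547     1.7136]
First solve x = (I − A)⁻¹ d = adj(I−A)·d / det(I−A); in particular x_L = (0.088000·75 + 0.081250·600 + 0.061500·50 + 0.297125·475) / 0.17339375 = 199.559375 / 0.17339375 ≈ 1150.903.
Intermediate flow from B to L: z_BL = a_BL · x_L = 0.05 × 199.559375 / 0.17339375 = 9.97796875 / 0.17339375 ≈ 57.5.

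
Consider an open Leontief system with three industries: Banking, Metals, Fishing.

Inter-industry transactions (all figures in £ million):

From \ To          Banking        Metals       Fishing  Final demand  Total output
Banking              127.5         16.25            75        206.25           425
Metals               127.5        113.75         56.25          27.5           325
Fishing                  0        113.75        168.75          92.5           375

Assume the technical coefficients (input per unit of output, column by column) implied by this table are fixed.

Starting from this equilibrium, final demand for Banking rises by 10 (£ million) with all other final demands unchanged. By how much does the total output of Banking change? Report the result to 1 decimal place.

Δx_B = 16.6

Technical coefficients a_ij = z_ij / X_j:
  a_BB = 127.5/425 = 0.30, a_MB = 127.5/425 = 0.30, a_FB = 0/425 = 0.00
  a_BM = 16.25/325 = 0.05, a_MM = 113.75/325 = 0.35, a_FM = 113.75/325 = 0.35
  a_BF = 75/375 = 0.20, a_MF = 56.25/375 = 0.15, a_FF = 168.75/375 = 0.45
I − A =
  [   0.70    -0.05    -0.20]
  [  -0.30     0.65    -0.15]
  [   0.00    -0.35     0.55]
Cofactors of I−A, C_ij = (−1)^(i+j)·(minor ij) (rows/columns in the sector order above):
  C_11 = (0.65)(0.55) − (-0.15)(-0.35) = 0.3050
  C_12 = −[(-0.30)(0.55) − (-0.15)(0.00)] = 0.1650
  C_13 = (-0.30)(-0.35) − (0.65)(0.00) = 0.1050
  C_21 = −[(-0.05)(0.55) − (-0.20)(-0.35)] = 0.0975
  C_22 = (0.70)(0.55) − (-0.20)(0.00) = 0.3850
  C_23 = −[(0.70)(-0.35) − (-0.05)(0.00)] = 0.2450
  C_31 = (-0.05)(-0.15) − (-0.20)(0.65) = 0.1375
  C_32 = −[(0.70)(-0.15) − (-0.20)(-0.30)] = 0.1650
  C_33 = (0.70)(0.65) − (-0.05)(-0.30) = 0.4400
det(I−A) = Σ_j (I−A)_1j·C_1j = (0.70)(0.3050) + (-0.05)(0.1650) + (-0.20)(0.1050) = 0.18425
adj(I−A) = Cᵀ =
  [ 0.3050   0.0975   0.1375]
  [ 0.1650   0.3850   0.1650]
  [ 0.1050   0.2450   0.4400]
(I − A)⁻¹ = adj(I−A) / det(I−A) ≈
  [   1.6554     0.5292     0.7463]
  [   0.8955     2.0896     0.8955]
  [   0.5699     1.3297     2.3881]
Δx = (I − A)⁻¹ Δd with Δd having +10 in the Banking component and 0 elsewhere.
So Δx_B = L_BB · (+10), where L_BB = adj(I−A)_BB / det(I−A) = 0.3050 / 0.18425.
Δx_B = 0.3050 × (+10) / 0.18425 = 3.05 / 0.18425 ≈ 16.6.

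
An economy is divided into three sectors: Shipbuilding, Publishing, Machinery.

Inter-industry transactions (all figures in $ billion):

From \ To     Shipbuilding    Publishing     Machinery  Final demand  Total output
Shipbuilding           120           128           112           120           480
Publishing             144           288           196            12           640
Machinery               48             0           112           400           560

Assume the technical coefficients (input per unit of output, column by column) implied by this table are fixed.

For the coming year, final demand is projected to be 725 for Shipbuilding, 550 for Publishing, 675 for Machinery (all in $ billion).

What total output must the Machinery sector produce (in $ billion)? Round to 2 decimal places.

Technical coefficients a_ij = z_ij / X_j:
  a_SS = 120/480 = 0.25, a_PS = 144/480 = 0.30, a_MS = 48/480 = 0.10
  a_SP = 128/640 = 0.20, a_PP = 288/640 = 0.45, a_MP = 0/640 = 0.00
  a_SM = 112/560 = 0.20, a_PM = 196/560 = 0.35, a_MM = 112/560 = 0.20
I − A =
  [   0.75    -0.20    -0.20]
  [  -0.30     0.55    -0.35]
  [  -0.10     0.00     0.80]
Cofactors of I−A, C_ij = (−1)^(i+j)·(minor ij) (rows/columns in the sector order above):
  C_11 = (0.55)(0.80) − (-0.35)(0.00) = 0.4400
  C_12 = −[(-0.30)(0.80) − (-0.35)(-0.10)] = 0.2750
  C_13 = (-0.30)(0.00) − (0.55)(-0.10) = 0.0550
  C_21 = −[(-0.20)(0.80) − (-0.20)(0.00)] = 0.1600
  C_22 = (0.75)(0.80) − (-0.20)(-0.10) = 0.5800
  C_23 = −[(0.75)(0.00) − (-0.20)(-0.10)] = 0.0200
  C_31 = (-0.20)(-0.35) − (-0.20)(0.55) = 0.1800
  C_32 = −[(0.75)(-0.35) − (-0.20)(-0.30)] = 0.3225
  C_33 = (0.75)(0.55) − (-0.20)(-0.30) = 0.3525
det(I−A) = Σ_j (I−A)_1j·C_1j = (0.75)(0.4400) + (-0.20)(0.2750) + (-0.20)(0.0550) = 0.2640
adj(I−A) = Cᵀ =
  [ 0.4400   0.1600   0.1800]
  [ 0.2750   0.5800   0.3225]
  [ 0.0550   0.0200   0.3525]
(I − A)⁻¹ = adj(I−A) / det(I−A) ≈
  [   1.6667     0.6061     0.6818]
  [   1.0417     2.1970     1.2216]
  [   0.2083     0.0758     1.3352]
x = (I − A)⁻¹ d = adj(I−A)·d / det(I−A), with det(I−A) = 0.2640:
  x_S = (0.4400·725 + 0.1600·550 + 0.1800·675) / 0.2640 = 528.50 / 0.2640 ≈ 2001.89
  x_P = (0.2750·725 + 0.5800·550 + 0.3225·675) / 0.2640 = 736.0625 / 0.2640 ≈ 2788.12
  x_M = (0.0550·725 + 0.0200·550 + 0.3525·675) / 0.2640 = 288.8125 / 0.2640 ≈ 1093.99

x_M = 1093.99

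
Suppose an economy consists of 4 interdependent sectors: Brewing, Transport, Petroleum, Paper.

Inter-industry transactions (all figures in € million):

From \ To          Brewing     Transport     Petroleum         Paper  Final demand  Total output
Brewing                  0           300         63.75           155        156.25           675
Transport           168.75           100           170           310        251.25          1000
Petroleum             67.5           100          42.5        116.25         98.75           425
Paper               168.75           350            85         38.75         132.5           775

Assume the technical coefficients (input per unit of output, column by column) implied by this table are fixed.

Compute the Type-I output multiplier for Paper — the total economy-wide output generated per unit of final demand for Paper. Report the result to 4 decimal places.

Technical coefficients a_ij = z_ij / X_j:
  a_11 = 0/675 = 0.00, a_21 = 168.75/675 = 0.25, a_31 = 67.5/675 = 0.10, a_41 = 168.75/675 = 0.25
  a_12 = 300/1000 = 0.30, a_22 = 100/1000 = 0.10, a_32 = 100/1000 = 0.10, a_42 = 350/1000 = 0.35
  a_13 = 63.75/425 = 0.15, a_23 = 170/425 = 0.40, a_33 = 42.5/425 = 0.10, a_43 = 85/425 = 0.20
  a_14 = 155/775 = 0.20, a_24 = 310/775 = 0.40, a_34 = 116.25/775 = 0.15, a_44 = 38.75/775 = 0.05
I − A =
  [   1.00    -0.30    -0.15    -0.20]
  [  -0.25     0.90    -0.40    -0.40]
  [  -0.10    -0.10     0.90    -0.15]
  [  -0.25    -0.35    -0.20     0.95]
Compute the cofactors C_ij = (−1)^(i+j)·(3×3 minor ij) of I−A; the adjugate is their transpose:
adj(I−A) = Cᵀ =
  [ 0.549500   0.336625   0.309250   0.306250]
  [ 0.357250   0.756125   0.500625   0.472625]
  [ 0.152125   0.189250   0.551250   0.198750]
  [ 0.308250   0.407000   0.381875   0.673250]
det(I−A) = Σ_j (I−A)_1j·C_1j = (1.00)(0.549500) + (-0.30)(0.357250) + (-0.15)(0.152125) + (-0.20)(0.308250) = 0.35785625
(I − A)⁻¹ = adj(I−A) / det(I−A) ≈
  [   1.53553     0.94067     0.86417     0.85579]
  [   0.99831     2.11293     1.39896     1.32071]
  [   0.42510     0.52884     1.54042     0.55539]
  [   0.86138     1.13733     1.06712     1.88134]
The output multiplier for sector j is the column-j sum of the Leontief inverse (I − A)⁻¹ = adj(I−A) / det(I−A).
Column 4 of adj(I−A): (0.306250, 0.472625, 0.198750, 0.673250); det(I−A) = 0.35785625.
m_4 = (0.306250 + 0.472625 + 0.198750 + 0.673250) / 0.35785625 = 1.650875 / 0.35785625 ≈ 4.6132.

m_4 = 4.6132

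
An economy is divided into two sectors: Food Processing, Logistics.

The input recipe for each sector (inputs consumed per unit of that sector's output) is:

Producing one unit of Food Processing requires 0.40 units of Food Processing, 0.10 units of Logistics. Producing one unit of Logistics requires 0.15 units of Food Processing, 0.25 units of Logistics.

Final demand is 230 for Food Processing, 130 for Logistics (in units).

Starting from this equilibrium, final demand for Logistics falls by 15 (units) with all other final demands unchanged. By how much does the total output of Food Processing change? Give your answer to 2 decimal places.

Δx_F = -5.17

I − A =
  [   0.60    -0.15]
  [  -0.10     0.75]
det(I−A) = (0.60)(0.75) − (-0.15)(-0.10) = 0.4350
adj(I−A) = [[0.75, 0.15], [0.10, 0.60]]
(I − A)⁻¹ = adj(I−A) / det(I−A) ≈
  [   1.7241     0.3448]
  [   0.2299     1.3793]
Δx = (I − A)⁻¹ Δd with Δd having -15 in the Logistics component and 0 elsewhere.
So Δx_F = L_FL · (-15), where L_FL = adj(I−A)_FL / det(I−A) = 0.15 / 0.4350.
Δx_F = 0.15 × (-15) / 0.4350 = -2.25 / 0.4350 ≈ -5.17.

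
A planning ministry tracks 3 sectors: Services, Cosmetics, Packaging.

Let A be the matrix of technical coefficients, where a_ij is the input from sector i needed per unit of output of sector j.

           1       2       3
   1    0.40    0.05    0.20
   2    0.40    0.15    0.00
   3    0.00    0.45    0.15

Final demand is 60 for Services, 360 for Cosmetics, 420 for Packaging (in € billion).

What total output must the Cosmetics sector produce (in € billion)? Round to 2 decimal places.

I − A =
  [   0.60    -0.05    -0.20]
  [  -0.40     0.85     0.00]
  [   0.00    -0.45     0.85]
Cofactors of I−A, C_ij = (−1)^(i+j)·(minor ij) (rows/columns in the sector order above):
  C_11 = (0.85)(0.85) − (0.00)(-0.45) = 0.7225
  C_12 = −[(-0.40)(0.85) − (0.00)(0.00)] = 0.3400
  C_13 = (-0.40)(-0.45) − (0.85)(0.00) = 0.1800
  C_21 = −[(-0.05)(0.85) − (-0.20)(-0.45)] = 0.1325
  C_22 = (0.60)(0.85) − (-0.20)(0.00) = 0.5100
  C_23 = −[(0.60)(-0.45) − (-0.05)(0.00)] = 0.2700
  C_31 = (-0.05)(0.00) − (-0.20)(0.85) = 0.1700
  C_32 = −[(0.60)(0.00) − (-0.20)(-0.40)] = 0.0800
  C_33 = (0.60)(0.85) − (-0.05)(-0.40) = 0.4900
det(I−A) = Σ_j (I−A)_1j·C_1j = (0.60)(0.7225) + (-0.05)(0.3400) + (-0.20)(0.1800) = 0.3805
adj(I−A) = Cᵀ =
  [ 0.7225   0.1325   0.1700]
  [ 0.3400   0.5100   0.0800]
  [ 0.1800   0.2700   0.4900]
(I − A)⁻¹ = adj(I−A) / det(I−A) ≈
  [   1.8988     0.3482     0.4468]
  [   0.8936     1.3403     0.2102]
  [   0.4731     0.7096     1.2878]
x = (I − A)⁻¹ d = adj(I−A)·d / det(I−A), with det(I−A) = 0.3805:
  x_1 = (0.7225·60 + 0.1325·360 + 0.1700·420) / 0.3805 = 162.45 / 0.3805 ≈ 426.94
  x_2 = (0.3400·60 + 0.5100·360 + 0.0800·420) / 0.3805 = 237.60 / 0.3805 ≈ 624.44
  x_3 = (0.1800·60 + 0.2700·360 + 0.4900·420) / 0.3805 = 313.80 / 0.3805 ≈ 824.70

x_2 = 624.44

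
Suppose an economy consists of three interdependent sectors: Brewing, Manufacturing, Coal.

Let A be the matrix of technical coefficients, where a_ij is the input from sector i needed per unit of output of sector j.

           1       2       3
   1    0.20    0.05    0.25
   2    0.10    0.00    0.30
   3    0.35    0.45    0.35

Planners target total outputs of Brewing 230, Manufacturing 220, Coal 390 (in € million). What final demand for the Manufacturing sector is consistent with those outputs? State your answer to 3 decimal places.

d_2 = 80.000

I − A =
  [   0.80    -0.05    -0.25]
  [  -0.10     1.00    -0.30]
  [  -0.35    -0.45     0.65]
d = (I − A) x:
  d_1 = (+0.80)·230 + (-0.05)·220 + (-0.25)·390 = 75.500
  d_2 = (-0.10)·230 + (+1.00)·220 + (-0.30)·390 = 80.000
  d_3 = (-0.35)·230 + (-0.45)·220 + (+0.65)·390 = 74.000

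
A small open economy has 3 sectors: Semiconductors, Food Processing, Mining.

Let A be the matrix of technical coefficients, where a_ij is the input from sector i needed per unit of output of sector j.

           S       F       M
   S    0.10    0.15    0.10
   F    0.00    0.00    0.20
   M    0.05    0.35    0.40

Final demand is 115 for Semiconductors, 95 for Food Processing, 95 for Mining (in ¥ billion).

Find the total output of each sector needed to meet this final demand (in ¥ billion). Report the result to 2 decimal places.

I − A =
  [   0.90    -0.15    -0.10]
  [   0.00     1.00    -0.20]
  [  -0.05    -0.35     0.60]
Cofactors of I−A, C_ij = (−1)^(i+j)·(minor ij) (rows/columns in the sector order above):
  C_11 = (1.00)(0.60) − (-0.20)(-0.35) = 0.5300
  C_12 = −[(0.00)(0.60) − (-0.20)(-0.05)] = 0.0100
  C_13 = (0.00)(-0.35) − (1.00)(-0.05) = 0.0500
  C_21 = −[(-0.15)(0.60) − (-0.10)(-0.35)] = 0.1250
  C_22 = (0.90)(0.60) − (-0.10)(-0.05) = 0.5350
  C_23 = −[(0.90)(-0.35) − (-0.15)(-0.05)] = 0.3225
  C_31 = (-0.15)(-0.20) − (-0.10)(1.00) = 0.1300
  C_32 = −[(0.90)(-0.20) − (-0.10)(0.00)] = 0.1800
  C_33 = (0.90)(1.00) − (-0.15)(0.00) = 0.9000
det(I−A) = Σ_j (I−A)_1j·C_1j = (0.90)(0.5300) + (-0.15)(0.0100) + (-0.10)(0.0500) = 0.4705
adj(I−A) = Cᵀ =
  [ 0.5300   0.1250   0.1300]
  [ 0.0100   0.5350   0.1800]
  [ 0.0500   0.3225   0.9000]
(I − A)⁻¹ = adj(I−A) / det(I−A) ≈
  [   1.1265     0.2657     0.2763]
  [   0.0213     1.1371     0.3826]
  [   0.1063     0.6854     1.9129]
x = (I − A)⁻¹ d = adj(I−A)·d / det(I−A), with det(I−A) = 0.4705:
  x_S = (0.5300·115 + 0.1250·95 + 0.1300·95) / 0.4705 = 85.175 / 0.4705 ≈ 181.03
  x_F = (0.0100·115 + 0.5350·95 + 0.1800·95) / 0.4705 = 69.075 / 0.4705 ≈ 146.81
  x_M = (0.0500·115 + 0.3225·95 + 0.9000·95) / 0.4705 = 121.8875 / 0.4705 ≈ 259.06

x_S = 181.03, x_F = 146.81, x_M = 259.06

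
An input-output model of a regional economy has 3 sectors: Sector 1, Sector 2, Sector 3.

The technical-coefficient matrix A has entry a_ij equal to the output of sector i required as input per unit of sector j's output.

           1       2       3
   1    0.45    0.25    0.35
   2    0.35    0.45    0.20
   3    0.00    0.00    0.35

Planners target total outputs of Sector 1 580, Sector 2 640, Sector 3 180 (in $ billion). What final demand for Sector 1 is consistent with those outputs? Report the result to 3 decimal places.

I − A =
  [   0.55    -0.25    -0.35]
  [  -0.35     0.55    -0.20]
  [   0.00     0.00     0.65]
d = (I − A) x:
  d_1 = (+0.55)·580 + (-0.25)·640 + (-0.35)·180 = 96.000
  d_2 = (-0.35)·580 + (+0.55)·640 + (-0.20)·180 = 113.000
  d_3 = (+0.00)·580 + (+0.00)·640 + (+0.65)·180 = 117.000

d_1 = 96.000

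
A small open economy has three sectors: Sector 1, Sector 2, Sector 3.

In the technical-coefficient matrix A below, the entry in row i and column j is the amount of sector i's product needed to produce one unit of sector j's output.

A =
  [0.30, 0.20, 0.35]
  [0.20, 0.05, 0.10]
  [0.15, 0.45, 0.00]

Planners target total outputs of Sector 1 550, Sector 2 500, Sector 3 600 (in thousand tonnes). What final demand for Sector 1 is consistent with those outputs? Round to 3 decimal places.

d_1 = 75.000

I − A =
  [   0.70    -0.20    -0.35]
  [  -0.20     0.95    -0.10]
  [  -0.15    -0.45     1.00]
d = (I − A) x:
  d_1 = (+0.70)·550 + (-0.20)·500 + (-0.35)·600 = 75.000
  d_2 = (-0.20)·550 + (+0.95)·500 + (-0.10)·600 = 305.000
  d_3 = (-0.15)·550 + (-0.45)·500 + (+1.00)·600 = 292.500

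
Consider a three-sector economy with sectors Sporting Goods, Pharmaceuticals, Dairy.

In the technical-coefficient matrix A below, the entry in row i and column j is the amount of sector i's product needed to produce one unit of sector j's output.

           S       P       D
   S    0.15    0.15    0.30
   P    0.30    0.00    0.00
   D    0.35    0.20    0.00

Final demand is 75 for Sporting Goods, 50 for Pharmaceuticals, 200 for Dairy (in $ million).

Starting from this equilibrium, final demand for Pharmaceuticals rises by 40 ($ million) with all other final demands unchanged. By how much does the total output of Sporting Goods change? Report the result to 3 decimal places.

I − A =
  [   0.85    -0.15    -0.30]
  [  -0.30     1.00     0.00]
  [  -0.35    -0.20     1.00]
Cofactors of I−A, C_ij = (−1)^(i+j)·(minor ij) (rows/columns in the sector order above):
  C_11 = (1.00)(1.00) − (0.00)(-0.20) = 1.0000
  C_12 = −[(-0.30)(1.00) − (0.00)(-0.35)] = 0.3000
  C_13 = (-0.30)(-0.20) − (1.00)(-0.35) = 0.4100
  C_21 = −[(-0.15)(1.00) − (-0.30)(-0.20)] = 0.2100
  C_22 = (0.85)(1.00) − (-0.30)(-0.35) = 0.7450
  C_23 = −[(0.85)(-0.20) − (-0.15)(-0.35)] = 0.2225
  C_31 = (-0.15)(0.00) − (-0.30)(1.00) = 0.3000
  C_32 = −[(0.85)(0.00) − (-0.30)(-0.30)] = 0.0900
  C_33 = (0.85)(1.00) − (-0.15)(-0.30) = 0.8050
det(I−A) = Σ_j (I−A)_1j·C_1j = (0.85)(1.0000) + (-0.15)(0.3000) + (-0.30)(0.4100) = 0.6820
adj(I−A) = Cᵀ =
  [ 1.0000   0.2100   0.3000]
  [ 0.3000   0.7450   0.0900]
  [ 0.4100   0.2225   0.8050]
(I − A)⁻¹ = adj(I−A) / det(I−A) ≈
  [   1.4663     0.3079     0.4399]
  [   0.4399     1.0924     0.1320]
  [   0.6012     0.3262     1.1804]
Δx = (I − A)⁻¹ Δd with Δd having +40 in the Pharmaceuticals component and 0 elsewhere.
So Δx_S = L_SP · (+40), where L_SP = adj(I−A)_SP / det(I−A) = 0.2100 / 0.6820.
Δx_S = 0.2100 × (+40) / 0.6820 = 8.40 / 0.6820 ≈ 12.317.

Δx_S = 12.317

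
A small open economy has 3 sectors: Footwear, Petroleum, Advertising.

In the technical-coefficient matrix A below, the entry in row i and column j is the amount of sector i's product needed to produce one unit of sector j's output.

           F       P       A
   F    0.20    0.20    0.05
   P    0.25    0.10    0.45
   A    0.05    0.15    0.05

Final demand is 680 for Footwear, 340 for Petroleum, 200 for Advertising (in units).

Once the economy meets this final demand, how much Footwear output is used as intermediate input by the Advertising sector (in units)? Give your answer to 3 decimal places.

z_FA = 20.414

I − A =
  [   0.80    -0.20    -0.05]
  [  -0.25     0.90    -0.45]
  [  -0.05    -0.15     0.95]
Cofactors of I−A, C_ij = (−1)^(i+j)·(minor ij) (rows/columns in the sector order above):
  C_11 = (0.90)(0.95) − (-0.45)(-0.15) = 0.7875
  C_12 = −[(-0.25)(0.95) − (-0.45)(-0.05)] = 0.2600
  C_13 = (-0.25)(-0.15) − (0.90)(-0.05) = 0.0825
  C_21 = −[(-0.20)(0.95) − (-0.05)(-0.15)] = 0.1975
  C_22 = (0.80)(0.95) − (-0.05)(-0.05) = 0.7575
  C_23 = −[(0.80)(-0.15) − (-0.20)(-0.05)] = 0.1300
  C_31 = (-0.20)(-0.45) − (-0.05)(0.90) = 0.1350
  C_32 = −[(0.80)(-0.45) − (-0.05)(-0.25)] = 0.3725
  C_33 = (0.80)(0.90) − (-0.20)(-0.25) = 0.6700
det(I−A) = Σ_j (I−A)_1j·C_1j = (0.80)(0.7875) + (-0.20)(0.2600) + (-0.05)(0.0825) = 0.573875
adj(I−A) = Cᵀ =
  [ 0.7875   0.1975   0.1350]
  [ 0.2600   0.7575   0.3725]
  [ 0.0825   0.1300   0.6700]
(I − A)⁻¹ = adj(I−A) / det(I−A) ≈
  [   1.3723     0.3442     0.2352]
  [   0.4531     1.3200     0.6491]
  [   0.1438     0.2265     1.1675]
First solve x = (I − A)⁻¹ d = adj(I−A)·d / det(I−A); in particular x_A = (0.0825·680 + 0.1300·340 + 0.6700·200) / 0.573875 = 234.30 / 0.573875 ≈ 408.27706.
Intermediate flow from F to A: z_FA = a_FA · x_A = 0.05 × 234.30 / 0.573875 = 11.715 / 0.573875 ≈ 20.414.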